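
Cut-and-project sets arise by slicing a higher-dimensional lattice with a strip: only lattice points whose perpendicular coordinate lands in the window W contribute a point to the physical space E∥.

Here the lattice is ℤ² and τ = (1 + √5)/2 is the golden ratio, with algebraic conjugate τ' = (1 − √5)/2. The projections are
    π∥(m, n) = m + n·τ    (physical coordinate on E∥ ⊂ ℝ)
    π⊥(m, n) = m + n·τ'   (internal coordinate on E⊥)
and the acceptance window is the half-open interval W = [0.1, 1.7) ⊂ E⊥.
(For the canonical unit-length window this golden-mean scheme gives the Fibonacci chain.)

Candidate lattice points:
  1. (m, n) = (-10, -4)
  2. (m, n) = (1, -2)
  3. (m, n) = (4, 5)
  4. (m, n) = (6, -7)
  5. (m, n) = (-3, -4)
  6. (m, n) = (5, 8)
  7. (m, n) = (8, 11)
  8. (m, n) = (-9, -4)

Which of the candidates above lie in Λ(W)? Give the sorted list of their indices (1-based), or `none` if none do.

τ' = (1−√5)/2 ≈ -0.6180.
#1 (-10,-4): internal coord -10 + (-4)·τ' = -7.5279; -7.5279 ∉ [0.1, 1.7) → out
#2 (1,-2): internal coord 1 + (-2)·τ' = +2.2361; +2.2361 ∉ [0.1, 1.7) → out
#3 (4,5): internal coord 4 + (5)·τ' = +0.9098; +0.9098 ∈ [0.1, 1.7) → IN Λ
#4 (6,-7): internal coord 6 + (-7)·τ' = +10.3262; +10.3262 ∉ [0.1, 1.7) → out
#5 (-3,-4): internal coord -3 + (-4)·τ' = -0.5279; -0.5279 ∉ [0.1, 1.7) → out
#6 (5,8): internal coord 5 + (8)·τ' = +0.0557; +0.0557 ∉ [0.1, 1.7) → out
#7 (8,11): internal coord 8 + (11)·τ' = +1.2016; +1.2016 ∈ [0.1, 1.7) → IN Λ
#8 (-9,-4): internal coord -9 + (-4)·τ' = -6.5279; -6.5279 ∉ [0.1, 1.7) → out

3, 7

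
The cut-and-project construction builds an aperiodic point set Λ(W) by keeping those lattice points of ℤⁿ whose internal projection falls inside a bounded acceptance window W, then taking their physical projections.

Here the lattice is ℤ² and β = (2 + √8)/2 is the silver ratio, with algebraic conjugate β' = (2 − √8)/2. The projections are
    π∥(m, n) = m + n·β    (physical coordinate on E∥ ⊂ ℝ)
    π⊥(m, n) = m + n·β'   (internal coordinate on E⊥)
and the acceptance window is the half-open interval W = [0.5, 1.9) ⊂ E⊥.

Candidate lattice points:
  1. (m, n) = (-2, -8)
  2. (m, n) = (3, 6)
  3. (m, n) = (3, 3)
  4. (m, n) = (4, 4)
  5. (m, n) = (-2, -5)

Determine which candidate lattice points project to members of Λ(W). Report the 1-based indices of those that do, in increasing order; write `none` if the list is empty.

Numerically β ≈ 2.41421 and β' = −1/β ≈ -0.41421.
#1 (-2,-8): internal coord -2 + (-8)·β' = +1.31371; +1.31371 ∈ [0.5, 1.9) → IN Λ
#2 (3,6): internal coord 3 + (6)·β' = +0.51472; +0.51472 ∈ [0.5, 1.9) → IN Λ
#3 (3,3): internal coord 3 + (3)·β' = +1.75736; +1.75736 ∈ [0.5, 1.9) → IN Λ
#4 (4,4): internal coord 4 + (4)·β' = +2.34315; +2.34315 ∉ [0.5, 1.9) → out
#5 (-2,-5): internal coord -2 + (-5)·β' = +0.07107; +0.07107 ∉ [0.5, 1.9) → out

1, 2, 3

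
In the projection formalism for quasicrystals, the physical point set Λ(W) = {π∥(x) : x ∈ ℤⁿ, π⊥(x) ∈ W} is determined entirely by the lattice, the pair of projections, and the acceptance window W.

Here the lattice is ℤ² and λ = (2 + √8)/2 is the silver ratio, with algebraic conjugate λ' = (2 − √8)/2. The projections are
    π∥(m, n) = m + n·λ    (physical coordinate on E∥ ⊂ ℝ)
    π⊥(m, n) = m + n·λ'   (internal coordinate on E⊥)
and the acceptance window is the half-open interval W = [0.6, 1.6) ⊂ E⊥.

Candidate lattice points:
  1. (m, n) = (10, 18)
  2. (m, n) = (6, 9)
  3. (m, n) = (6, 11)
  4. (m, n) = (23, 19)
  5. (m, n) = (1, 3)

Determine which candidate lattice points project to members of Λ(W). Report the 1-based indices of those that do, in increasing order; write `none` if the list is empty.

λ' = (2−√8)/2 ≈ -0.414214.
[1] lift (10,18): star map gives 2.544156; window check 0.6 ≤ 2.544156 < 1.6 is false → out
[2] lift (6,9): star map gives 2.272078; window check 0.6 ≤ 2.272078 < 1.6 is false → out
[3] lift (6,11): star map gives 1.443651; window check 0.6 ≤ 1.443651 < 1.6 is true → IN Λ
[4] lift (23,19): star map gives 15.129942; window check 0.6 ≤ 15.129942 < 1.6 is false → out
[5] lift (1,3): star map gives -0.242641; window check 0.6 ≤ -0.242641 < 1.6 is false → out

3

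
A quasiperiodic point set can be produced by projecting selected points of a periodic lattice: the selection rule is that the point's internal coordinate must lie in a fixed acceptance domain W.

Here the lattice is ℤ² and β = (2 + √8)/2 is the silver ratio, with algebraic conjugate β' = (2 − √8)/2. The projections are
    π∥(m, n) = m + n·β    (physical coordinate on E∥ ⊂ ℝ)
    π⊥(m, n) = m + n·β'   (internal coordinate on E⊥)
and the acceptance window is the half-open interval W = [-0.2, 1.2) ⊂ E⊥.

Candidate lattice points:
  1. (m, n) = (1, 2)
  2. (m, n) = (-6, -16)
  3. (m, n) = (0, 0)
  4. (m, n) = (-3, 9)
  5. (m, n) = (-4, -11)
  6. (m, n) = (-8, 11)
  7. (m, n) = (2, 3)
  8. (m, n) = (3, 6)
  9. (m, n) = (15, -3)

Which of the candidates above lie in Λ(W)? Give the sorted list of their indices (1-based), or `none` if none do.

Numerically β ≈ 2.41421 and β' = −1/β ≈ -0.41421.
candidate 1: (m,n)=(1,2) → π∥ = 1+2·β ≈ 5.82843, π⊥ = 1+2·β' ≈ 0.17157 ∈ [-0.2, 1.2) ⇒ IN Λ
candidate 2: (m,n)=(-6,-16) → π∥ = -6-16·β ≈ -44.62742, π⊥ = -6-16·β' ≈ 0.62742 ∈ [-0.2, 1.2) ⇒ IN Λ
candidate 3: (m,n)=(0,0) → π∥ = 0+0·β ≈ 0.00000, π⊥ = 0+0·β' ≈ 0.00000 ∈ [-0.2, 1.2) ⇒ IN Λ
candidate 4: (m,n)=(-3,9) → π∥ = -3+9·β ≈ 18.72792, π⊥ = -3+9·β' ≈ -6.72792 ∉ [-0.2, 1.2) ⇒ out
candidate 5: (m,n)=(-4,-11) → π∥ = -4-11·β ≈ -30.55635, π⊥ = -4-11·β' ≈ 0.55635 ∈ [-0.2, 1.2) ⇒ IN Λ
candidate 6: (m,n)=(-8,11) → π∥ = -8+11·β ≈ 18.55635, π⊥ = -8+11·β' ≈ -12.55635 ∉ [-0.2, 1.2) ⇒ out
candidate 7: (m,n)=(2,3) → π∥ = 2+3·β ≈ 9.24264, π⊥ = 2+3·β' ≈ 0.75736 ∈ [-0.2, 1.2) ⇒ IN Λ
candidate 8: (m,n)=(3,6) → π∥ = 3+6·β ≈ 17.48528, π⊥ = 3+6·β' ≈ 0.51472 ∈ [-0.2, 1.2) ⇒ IN Λ
candidate 9: (m,n)=(15,-3) → π∥ = 15-3·β ≈ 7.75736, π⊥ = 15-3·β' ≈ 16.24264 ∉ [-0.2, 1.2) ⇒ out

1, 2, 3, 5, 7, 8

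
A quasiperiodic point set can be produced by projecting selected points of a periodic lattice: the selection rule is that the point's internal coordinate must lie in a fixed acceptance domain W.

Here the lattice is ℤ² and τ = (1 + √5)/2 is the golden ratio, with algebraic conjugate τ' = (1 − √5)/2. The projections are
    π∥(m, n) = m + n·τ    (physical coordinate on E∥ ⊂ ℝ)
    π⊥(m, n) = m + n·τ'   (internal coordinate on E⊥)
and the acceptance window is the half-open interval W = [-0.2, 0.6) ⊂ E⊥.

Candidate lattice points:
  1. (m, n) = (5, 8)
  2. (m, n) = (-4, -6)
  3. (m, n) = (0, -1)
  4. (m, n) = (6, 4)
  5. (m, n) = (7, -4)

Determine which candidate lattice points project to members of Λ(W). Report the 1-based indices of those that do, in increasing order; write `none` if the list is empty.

1

τ' = (1−√5)/2 ≈ -0.618034.
candidate 1: (m,n)=(5,8) → π∥ = 5+8·τ ≈ 17.944272, π⊥ = 5+8·τ' ≈ 0.055728 ∈ [-0.2, 0.6) ⇒ IN Λ
candidate 2: (m,n)=(-4,-6) → π∥ = -4-6·τ ≈ -13.708204, π⊥ = -4-6·τ' ≈ -0.291796 ∉ [-0.2, 0.6) ⇒ out
candidate 3: (m,n)=(0,-1) → π∥ = 0-1·τ ≈ -1.618034, π⊥ = 0-1·τ' ≈ 0.618034 ∉ [-0.2, 0.6) ⇒ out
candidate 4: (m,n)=(6,4) → π∥ = 6+4·τ ≈ 12.472136, π⊥ = 6+4·τ' ≈ 3.527864 ∉ [-0.2, 0.6) ⇒ out
candidate 5: (m,n)=(7,-4) → π∥ = 7-4·τ ≈ 0.527864, π⊥ = 7-4·τ' ≈ 9.472136 ∉ [-0.2, 0.6) ⇒ out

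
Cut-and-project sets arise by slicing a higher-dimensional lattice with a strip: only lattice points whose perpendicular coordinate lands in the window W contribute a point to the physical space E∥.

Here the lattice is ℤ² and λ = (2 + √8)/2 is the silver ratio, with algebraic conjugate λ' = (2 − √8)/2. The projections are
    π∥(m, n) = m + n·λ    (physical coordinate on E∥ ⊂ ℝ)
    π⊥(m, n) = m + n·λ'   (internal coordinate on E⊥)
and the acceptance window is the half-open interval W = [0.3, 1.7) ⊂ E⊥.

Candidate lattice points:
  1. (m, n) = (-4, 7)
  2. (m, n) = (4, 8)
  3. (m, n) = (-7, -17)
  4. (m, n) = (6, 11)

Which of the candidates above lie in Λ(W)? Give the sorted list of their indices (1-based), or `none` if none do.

λ' = (2−√8)/2 ≈ -0.4142.
[1] lift (-4,7): star map gives -6.8995; window check 0.3 ≤ -6.8995 < 1.7 is false → out
[2] lift (4,8): star map gives 0.6863; window check 0.3 ≤ 0.6863 < 1.7 is true → IN Λ
[3] lift (-7,-17): star map gives 0.0416; window check 0.3 ≤ 0.0416 < 1.7 is false → out
[4] lift (6,11): star map gives 1.4437; window check 0.3 ≤ 1.4437 < 1.7 is true → IN Λ

2, 4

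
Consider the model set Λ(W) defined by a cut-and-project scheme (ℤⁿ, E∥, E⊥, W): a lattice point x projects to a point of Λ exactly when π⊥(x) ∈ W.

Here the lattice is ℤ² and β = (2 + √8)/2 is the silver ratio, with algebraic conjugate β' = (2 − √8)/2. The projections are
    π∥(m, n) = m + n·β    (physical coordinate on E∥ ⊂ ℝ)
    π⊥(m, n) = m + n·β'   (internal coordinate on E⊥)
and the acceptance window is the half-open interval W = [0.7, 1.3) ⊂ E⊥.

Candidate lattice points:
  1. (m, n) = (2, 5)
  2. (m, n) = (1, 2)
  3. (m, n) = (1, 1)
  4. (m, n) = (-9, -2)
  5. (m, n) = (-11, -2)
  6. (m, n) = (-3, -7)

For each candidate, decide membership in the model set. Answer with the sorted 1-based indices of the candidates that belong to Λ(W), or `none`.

β' = (2−√8)/2 ≈ -0.41421.
candidate 1: (m,n)=(2,5) → π∥ = 2+5·β ≈ 14.07107, π⊥ = 2+5·β' ≈ -0.07107 ∉ [0.7, 1.3) ⇒ out
candidate 2: (m,n)=(1,2) → π∥ = 1+2·β ≈ 5.82843, π⊥ = 1+2·β' ≈ 0.17157 ∉ [0.7, 1.3) ⇒ out
candidate 3: (m,n)=(1,1) → π∥ = 1+1·β ≈ 3.41421, π⊥ = 1+1·β' ≈ 0.58579 ∉ [0.7, 1.3) ⇒ out
candidate 4: (m,n)=(-9,-2) → π∥ = -9-2·β ≈ -13.82843, π⊥ = -9-2·β' ≈ -8.17157 ∉ [0.7, 1.3) ⇒ out
candidate 5: (m,n)=(-11,-2) → π∥ = -11-2·β ≈ -15.82843, π⊥ = -11-2·β' ≈ -10.17157 ∉ [0.7, 1.3) ⇒ out
candidate 6: (m,n)=(-3,-7) → π∥ = -3-7·β ≈ -19.89949, π⊥ = -3-7·β' ≈ -0.10051 ∉ [0.7, 1.3) ⇒ out

none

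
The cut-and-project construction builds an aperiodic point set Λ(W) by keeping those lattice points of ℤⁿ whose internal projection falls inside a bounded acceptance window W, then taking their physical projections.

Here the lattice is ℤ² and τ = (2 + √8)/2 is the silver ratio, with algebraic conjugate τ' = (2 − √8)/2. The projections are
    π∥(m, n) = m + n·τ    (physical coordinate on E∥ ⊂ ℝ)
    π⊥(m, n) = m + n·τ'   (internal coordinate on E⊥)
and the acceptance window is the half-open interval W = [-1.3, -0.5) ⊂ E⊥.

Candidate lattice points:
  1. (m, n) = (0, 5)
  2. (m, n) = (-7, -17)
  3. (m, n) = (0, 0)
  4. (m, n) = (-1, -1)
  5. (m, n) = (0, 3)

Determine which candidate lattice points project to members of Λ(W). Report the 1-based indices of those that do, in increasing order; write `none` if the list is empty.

τ' = (2−√8)/2 ≈ -0.4142.
#1 (0,5): internal coord 0 + (5)·τ' = -2.0711; -2.0711 ∉ [-1.3, -0.5) → out
#2 (-7,-17): internal coord -7 + (-17)·τ' = +0.0416; +0.0416 ∉ [-1.3, -0.5) → out
#3 (0,0): internal coord 0 + (0)·τ' = +0.0000; +0.0000 ∉ [-1.3, -0.5) → out
#4 (-1,-1): internal coord -1 + (-1)·τ' = -0.5858; -0.5858 ∈ [-1.3, -0.5) → IN Λ
#5 (0,3): internal coord 0 + (3)·τ' = -1.2426; -1.2426 ∈ [-1.3, -0.5) → IN Λ

4, 5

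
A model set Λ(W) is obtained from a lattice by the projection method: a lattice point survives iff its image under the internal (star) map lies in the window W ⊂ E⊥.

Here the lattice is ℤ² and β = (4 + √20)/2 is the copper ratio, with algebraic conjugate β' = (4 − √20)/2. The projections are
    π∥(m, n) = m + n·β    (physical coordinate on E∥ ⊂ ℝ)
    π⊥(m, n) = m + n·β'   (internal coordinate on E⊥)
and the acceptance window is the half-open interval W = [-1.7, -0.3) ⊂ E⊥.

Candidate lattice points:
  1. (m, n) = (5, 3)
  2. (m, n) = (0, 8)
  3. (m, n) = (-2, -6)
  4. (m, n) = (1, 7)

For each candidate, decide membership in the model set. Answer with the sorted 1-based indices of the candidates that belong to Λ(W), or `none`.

3, 4

β' = (4−√20)/2 ≈ -0.23607.
candidate 1: (m,n)=(5,3) → π∥ = 5+3·β ≈ 17.70820, π⊥ = 5+3·β' ≈ 4.29180 ∉ [-1.7, -0.3) ⇒ out
candidate 2: (m,n)=(0,8) → π∥ = 0+8·β ≈ 33.88854, π⊥ = 0+8·β' ≈ -1.88854 ∉ [-1.7, -0.3) ⇒ out
candidate 3: (m,n)=(-2,-6) → π∥ = -2-6·β ≈ -27.41641, π⊥ = -2-6·β' ≈ -0.58359 ∈ [-1.7, -0.3) ⇒ IN Λ
candidate 4: (m,n)=(1,7) → π∥ = 1+7·β ≈ 30.65248, π⊥ = 1+7·β' ≈ -0.65248 ∈ [-1.7, -0.3) ⇒ IN Λ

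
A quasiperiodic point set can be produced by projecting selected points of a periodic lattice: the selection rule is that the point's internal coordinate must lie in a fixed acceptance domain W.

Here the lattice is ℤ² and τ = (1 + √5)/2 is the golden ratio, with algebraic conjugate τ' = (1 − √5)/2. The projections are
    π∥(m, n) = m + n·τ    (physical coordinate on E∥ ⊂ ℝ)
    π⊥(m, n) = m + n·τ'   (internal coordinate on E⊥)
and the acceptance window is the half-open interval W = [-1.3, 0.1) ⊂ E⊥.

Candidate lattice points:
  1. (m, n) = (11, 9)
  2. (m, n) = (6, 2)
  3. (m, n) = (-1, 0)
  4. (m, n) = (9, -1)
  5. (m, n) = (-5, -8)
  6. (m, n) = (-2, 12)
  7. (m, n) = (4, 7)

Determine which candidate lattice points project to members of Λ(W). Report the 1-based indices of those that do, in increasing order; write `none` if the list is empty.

3, 5, 7

τ' = (1−√5)/2 ≈ -0.618034.
candidate 1: (m,n)=(11,9) → π∥ = 11+9·τ ≈ 25.562306, π⊥ = 11+9·τ' ≈ 5.437694 ∉ [-1.3, 0.1) ⇒ out
candidate 2: (m,n)=(6,2) → π∥ = 6+2·τ ≈ 9.236068, π⊥ = 6+2·τ' ≈ 4.763932 ∉ [-1.3, 0.1) ⇒ out
candidate 3: (m,n)=(-1,0) → π∥ = -1+0·τ ≈ -1.000000, π⊥ = -1+0·τ' ≈ -1.000000 ∈ [-1.3, 0.1) ⇒ IN Λ
candidate 4: (m,n)=(9,-1) → π∥ = 9-1·τ ≈ 7.381966, π⊥ = 9-1·τ' ≈ 9.618034 ∉ [-1.3, 0.1) ⇒ out
candidate 5: (m,n)=(-5,-8) → π∥ = -5-8·τ ≈ -17.944272, π⊥ = -5-8·τ' ≈ -0.055728 ∈ [-1.3, 0.1) ⇒ IN Λ
candidate 6: (m,n)=(-2,12) → π∥ = -2+12·τ ≈ 17.416408, π⊥ = -2+12·τ' ≈ -9.416408 ∉ [-1.3, 0.1) ⇒ out
candidate 7: (m,n)=(4,7) → π∥ = 4+7·τ ≈ 15.326238, π⊥ = 4+7·τ' ≈ -0.326238 ∈ [-1.3, 0.1) ⇒ IN Λ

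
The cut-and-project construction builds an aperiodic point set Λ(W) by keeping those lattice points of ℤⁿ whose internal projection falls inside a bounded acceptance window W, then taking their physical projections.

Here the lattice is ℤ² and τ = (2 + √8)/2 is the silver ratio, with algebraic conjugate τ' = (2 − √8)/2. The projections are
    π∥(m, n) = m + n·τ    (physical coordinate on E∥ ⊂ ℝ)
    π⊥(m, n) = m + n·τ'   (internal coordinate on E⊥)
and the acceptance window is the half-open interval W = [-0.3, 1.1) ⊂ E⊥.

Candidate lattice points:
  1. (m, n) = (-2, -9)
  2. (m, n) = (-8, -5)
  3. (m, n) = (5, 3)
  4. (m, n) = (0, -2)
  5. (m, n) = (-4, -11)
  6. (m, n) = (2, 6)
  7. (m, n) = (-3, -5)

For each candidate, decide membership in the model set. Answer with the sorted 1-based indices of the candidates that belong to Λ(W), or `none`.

4, 5

Numerically τ ≈ 2.41421 and τ' = −1/τ ≈ -0.41421.
candidate 1: (m,n)=(-2,-9) → π∥ = -2-9·τ ≈ -23.72792, π⊥ = -2-9·τ' ≈ 1.72792 ∉ [-0.3, 1.1) ⇒ out
candidate 2: (m,n)=(-8,-5) → π∥ = -8-5·τ ≈ -20.07107, π⊥ = -8-5·τ' ≈ -5.92893 ∉ [-0.3, 1.1) ⇒ out
candidate 3: (m,n)=(5,3) → π∥ = 5+3·τ ≈ 12.24264, π⊥ = 5+3·τ' ≈ 3.75736 ∉ [-0.3, 1.1) ⇒ out
candidate 4: (m,n)=(0,-2) → π∥ = 0-2·τ ≈ -4.82843, π⊥ = 0-2·τ' ≈ 0.82843 ∈ [-0.3, 1.1) ⇒ IN Λ
candidate 5: (m,n)=(-4,-11) → π∥ = -4-11·τ ≈ -30.55635, π⊥ = -4-11·τ' ≈ 0.55635 ∈ [-0.3, 1.1) ⇒ IN Λ
candidate 6: (m,n)=(2,6) → π∥ = 2+6·τ ≈ 16.48528, π⊥ = 2+6·τ' ≈ -0.48528 ∉ [-0.3, 1.1) ⇒ out
candidate 7: (m,n)=(-3,-5) → π∥ = -3-5·τ ≈ -15.07107, π⊥ = -3-5·τ' ≈ -0.92893 ∉ [-0.3, 1.1) ⇒ out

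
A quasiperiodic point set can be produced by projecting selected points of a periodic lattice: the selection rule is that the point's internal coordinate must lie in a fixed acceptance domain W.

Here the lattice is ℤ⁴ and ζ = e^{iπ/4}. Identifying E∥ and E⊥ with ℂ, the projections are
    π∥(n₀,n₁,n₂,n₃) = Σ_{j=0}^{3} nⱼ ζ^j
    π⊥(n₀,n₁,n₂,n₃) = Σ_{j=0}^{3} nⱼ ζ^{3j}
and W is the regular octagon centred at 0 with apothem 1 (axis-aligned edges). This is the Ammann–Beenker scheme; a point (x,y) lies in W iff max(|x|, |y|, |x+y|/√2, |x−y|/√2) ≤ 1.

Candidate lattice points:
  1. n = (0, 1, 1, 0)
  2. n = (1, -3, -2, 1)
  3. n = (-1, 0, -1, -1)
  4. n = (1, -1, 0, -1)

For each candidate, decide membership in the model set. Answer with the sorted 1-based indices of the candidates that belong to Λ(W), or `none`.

Internal map: ζ^{3j} for j=0..3 gives (1,0), (−√2/2,√2/2), (0,−1), (√2/2,√2/2).
candidate 1: n = (0, 1, 1, 0) → π⊥ ≈ (-0.707107, -0.292893); max(|x|,|y|,|x±y|/√2) = 0.707107 ≤ 1 ⇒ ∈ W
candidate 2: n = (1, -3, -2, 1) → π⊥ ≈ (+3.828427, +0.585786); max(|x|,|y|,|x±y|/√2) = 3.828427 > 1 ⇒ ∉ W
candidate 3: n = (-1, 0, -1, -1) → π⊥ ≈ (-1.707107, +0.292893); max(|x|,|y|,|x±y|/√2) = 1.707107 > 1 ⇒ ∉ W
candidate 4: n = (1, -1, 0, -1) → π⊥ ≈ (+1.000000, -1.414214); max(|x|,|y|,|x±y|/√2) = 1.707107 > 1 ⇒ ∉ W

1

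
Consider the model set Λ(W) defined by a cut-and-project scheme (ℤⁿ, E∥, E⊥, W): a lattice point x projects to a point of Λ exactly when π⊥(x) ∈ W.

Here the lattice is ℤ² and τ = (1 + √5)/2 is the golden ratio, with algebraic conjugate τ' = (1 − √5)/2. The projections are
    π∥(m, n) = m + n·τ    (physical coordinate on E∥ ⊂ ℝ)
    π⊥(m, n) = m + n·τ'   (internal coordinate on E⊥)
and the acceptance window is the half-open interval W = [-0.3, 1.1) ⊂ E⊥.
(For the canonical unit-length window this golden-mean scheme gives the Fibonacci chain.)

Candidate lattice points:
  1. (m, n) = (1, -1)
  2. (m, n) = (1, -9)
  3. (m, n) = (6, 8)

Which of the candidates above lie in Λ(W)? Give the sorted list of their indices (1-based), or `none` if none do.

τ' = (1−√5)/2 ≈ -0.61803.
[1] lift (1,-1): star map gives 1.61803; window check -0.3 ≤ 1.61803 < 1.1 is false → out
[2] lift (1,-9): star map gives 6.56231; window check -0.3 ≤ 6.56231 < 1.1 is false → out
[3] lift (6,8): star map gives 1.05573; window check -0.3 ≤ 1.05573 < 1.1 is true → IN Λ

3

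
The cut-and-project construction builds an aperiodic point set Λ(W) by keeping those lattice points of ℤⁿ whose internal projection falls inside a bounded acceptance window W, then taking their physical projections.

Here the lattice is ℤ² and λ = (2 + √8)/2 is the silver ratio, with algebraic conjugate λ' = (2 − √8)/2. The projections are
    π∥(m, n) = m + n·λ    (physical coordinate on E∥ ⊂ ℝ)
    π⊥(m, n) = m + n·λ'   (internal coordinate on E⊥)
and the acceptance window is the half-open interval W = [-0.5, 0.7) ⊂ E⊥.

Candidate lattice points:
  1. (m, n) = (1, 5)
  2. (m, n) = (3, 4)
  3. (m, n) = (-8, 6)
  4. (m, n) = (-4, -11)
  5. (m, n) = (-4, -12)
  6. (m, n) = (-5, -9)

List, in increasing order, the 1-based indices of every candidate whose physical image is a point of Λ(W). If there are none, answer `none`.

Compute λ' = (2−√8)/2 = -0.41421, so π⊥(m,n) = m -0.41421·n.
[1] lift (1,5): star map gives -1.07107; window check -0.5 ≤ -1.07107 < 0.7 is false → out
[2] lift (3,4): star map gives 1.34315; window check -0.5 ≤ 1.34315 < 0.7 is false → out
[3] lift (-8,6): star map gives -10.48528; window check -0.5 ≤ -10.48528 < 0.7 is false → out
[4] lift (-4,-11): star map gives 0.55635; window check -0.5 ≤ 0.55635 < 0.7 is true → IN Λ
[5] lift (-4,-12): star map gives 0.97056; window check -0.5 ≤ 0.97056 < 0.7 is false → out
[6] lift (-5,-9): star map gives -1.27208; window check -0.5 ≤ -1.27208 < 0.7 is false → out

4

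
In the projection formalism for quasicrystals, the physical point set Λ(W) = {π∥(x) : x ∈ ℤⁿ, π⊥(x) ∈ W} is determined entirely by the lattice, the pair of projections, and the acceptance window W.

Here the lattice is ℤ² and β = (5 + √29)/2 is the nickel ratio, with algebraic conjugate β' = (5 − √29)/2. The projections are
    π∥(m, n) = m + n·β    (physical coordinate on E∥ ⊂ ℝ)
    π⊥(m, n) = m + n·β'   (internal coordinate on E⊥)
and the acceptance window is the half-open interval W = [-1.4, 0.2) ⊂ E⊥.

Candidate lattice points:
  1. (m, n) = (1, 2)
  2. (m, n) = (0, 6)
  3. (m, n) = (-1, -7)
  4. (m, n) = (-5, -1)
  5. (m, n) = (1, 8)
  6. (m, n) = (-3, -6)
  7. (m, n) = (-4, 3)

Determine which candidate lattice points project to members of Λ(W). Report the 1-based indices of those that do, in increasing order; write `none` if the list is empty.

2, 5

β' = (5−√29)/2 ≈ -0.1926.
candidate 1: (m,n)=(1,2) → π∥ = 1+2·β ≈ 11.3852, π⊥ = 1+2·β' ≈ 0.6148 ∉ [-1.4, 0.2) ⇒ out
candidate 2: (m,n)=(0,6) → π∥ = 0+6·β ≈ 31.1555, π⊥ = 0+6·β' ≈ -1.1555 ∈ [-1.4, 0.2) ⇒ IN Λ
candidate 3: (m,n)=(-1,-7) → π∥ = -1-7·β ≈ -37.3481, π⊥ = -1-7·β' ≈ 0.3481 ∉ [-1.4, 0.2) ⇒ out
candidate 4: (m,n)=(-5,-1) → π∥ = -5-1·β ≈ -10.1926, π⊥ = -5-1·β' ≈ -4.8074 ∉ [-1.4, 0.2) ⇒ out
candidate 5: (m,n)=(1,8) → π∥ = 1+8·β ≈ 42.5407, π⊥ = 1+8·β' ≈ -0.5407 ∈ [-1.4, 0.2) ⇒ IN Λ
candidate 6: (m,n)=(-3,-6) → π∥ = -3-6·β ≈ -34.1555, π⊥ = -3-6·β' ≈ -1.8445 ∉ [-1.4, 0.2) ⇒ out
candidate 7: (m,n)=(-4,3) → π∥ = -4+3·β ≈ 11.5777, π⊥ = -4+3·β' ≈ -4.5777 ∉ [-1.4, 0.2) ⇒ out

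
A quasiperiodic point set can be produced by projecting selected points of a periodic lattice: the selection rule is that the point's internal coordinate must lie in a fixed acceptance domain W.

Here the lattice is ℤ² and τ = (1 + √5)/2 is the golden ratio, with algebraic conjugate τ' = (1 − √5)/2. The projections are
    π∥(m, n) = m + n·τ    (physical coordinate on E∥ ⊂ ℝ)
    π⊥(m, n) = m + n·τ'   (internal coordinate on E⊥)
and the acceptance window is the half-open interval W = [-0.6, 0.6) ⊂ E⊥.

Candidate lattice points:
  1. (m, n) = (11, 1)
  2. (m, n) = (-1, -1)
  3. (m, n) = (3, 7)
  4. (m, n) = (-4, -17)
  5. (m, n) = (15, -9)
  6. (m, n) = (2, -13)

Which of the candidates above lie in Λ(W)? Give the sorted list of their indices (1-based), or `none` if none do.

2

Compute τ' = (1−√5)/2 = -0.618034, so π⊥(m,n) = m -0.618034·n.
[1] lift (11,1): star map gives 10.381966; window check -0.6 ≤ 10.381966 < 0.6 is false → out
[2] lift (-1,-1): star map gives -0.381966; window check -0.6 ≤ -0.381966 < 0.6 is true → IN Λ
[3] lift (3,7): star map gives -1.326238; window check -0.6 ≤ -1.326238 < 0.6 is false → out
[4] lift (-4,-17): star map gives 6.506578; window check -0.6 ≤ 6.506578 < 0.6 is false → out
[5] lift (15,-9): star map gives 20.562306; window check -0.6 ≤ 20.562306 < 0.6 is false → out
[6] lift (2,-13): star map gives 10.034442; window check -0.6 ≤ 10.034442 < 0.6 is false → out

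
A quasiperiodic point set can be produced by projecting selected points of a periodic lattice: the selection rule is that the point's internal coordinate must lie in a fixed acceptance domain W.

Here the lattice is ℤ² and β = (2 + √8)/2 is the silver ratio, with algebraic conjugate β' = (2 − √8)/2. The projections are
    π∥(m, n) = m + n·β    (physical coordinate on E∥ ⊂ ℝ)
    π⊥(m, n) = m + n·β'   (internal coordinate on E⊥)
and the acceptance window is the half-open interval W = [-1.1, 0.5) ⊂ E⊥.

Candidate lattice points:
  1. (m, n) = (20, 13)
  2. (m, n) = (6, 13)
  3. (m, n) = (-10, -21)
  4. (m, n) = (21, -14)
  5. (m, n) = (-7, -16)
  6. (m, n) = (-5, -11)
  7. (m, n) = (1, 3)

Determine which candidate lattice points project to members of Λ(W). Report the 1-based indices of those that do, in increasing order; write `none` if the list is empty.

β' = (2−√8)/2 ≈ -0.4142.
[1] lift (20,13): star map gives 14.6152; window check -1.1 ≤ 14.6152 < 0.5 is false → out
[2] lift (6,13): star map gives 0.6152; window check -1.1 ≤ 0.6152 < 0.5 is false → out
[3] lift (-10,-21): star map gives -1.3015; window check -1.1 ≤ -1.3015 < 0.5 is false → out
[4] lift (21,-14): star map gives 26.7990; window check -1.1 ≤ 26.7990 < 0.5 is false → out
[5] lift (-7,-16): star map gives -0.3726; window check -1.1 ≤ -0.3726 < 0.5 is true → IN Λ
[6] lift (-5,-11): star map gives -0.4437; window check -1.1 ≤ -0.4437 < 0.5 is true → IN Λ
[7] lift (1,3): star map gives -0.2426; window check -1.1 ≤ -0.2426 < 0.5 is true → IN Λ

5, 6, 7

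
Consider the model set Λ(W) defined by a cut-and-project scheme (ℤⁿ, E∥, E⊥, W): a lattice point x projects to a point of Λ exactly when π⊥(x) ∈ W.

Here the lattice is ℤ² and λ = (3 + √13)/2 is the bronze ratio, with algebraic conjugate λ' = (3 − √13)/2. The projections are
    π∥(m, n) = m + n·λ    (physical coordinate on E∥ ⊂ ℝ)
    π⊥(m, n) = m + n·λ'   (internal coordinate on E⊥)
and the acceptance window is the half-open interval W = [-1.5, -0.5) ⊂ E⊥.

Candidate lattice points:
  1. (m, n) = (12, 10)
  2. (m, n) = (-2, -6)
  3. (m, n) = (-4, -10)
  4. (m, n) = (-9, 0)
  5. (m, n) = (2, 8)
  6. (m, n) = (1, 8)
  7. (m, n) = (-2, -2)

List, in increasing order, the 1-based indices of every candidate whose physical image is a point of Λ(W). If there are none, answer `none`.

Numerically λ ≈ 3.302776 and λ' = −1/λ ≈ -0.302776.
candidate 1: (m,n)=(12,10) → π∥ = 12+10·λ ≈ 45.027756, π⊥ = 12+10·λ' ≈ 8.972244 ∉ [-1.5, -0.5) ⇒ out
candidate 2: (m,n)=(-2,-6) → π∥ = -2-6·λ ≈ -21.816654, π⊥ = -2-6·λ' ≈ -0.183346 ∉ [-1.5, -0.5) ⇒ out
candidate 3: (m,n)=(-4,-10) → π∥ = -4-10·λ ≈ -37.027756, π⊥ = -4-10·λ' ≈ -0.972244 ∈ [-1.5, -0.5) ⇒ IN Λ
candidate 4: (m,n)=(-9,0) → π∥ = -9+0·λ ≈ -9.000000, π⊥ = -9+0·λ' ≈ -9.000000 ∉ [-1.5, -0.5) ⇒ out
candidate 5: (m,n)=(2,8) → π∥ = 2+8·λ ≈ 28.422205, π⊥ = 2+8·λ' ≈ -0.422205 ∉ [-1.5, -0.5) ⇒ out
candidate 6: (m,n)=(1,8) → π∥ = 1+8·λ ≈ 27.422205, π⊥ = 1+8·λ' ≈ -1.422205 ∈ [-1.5, -0.5) ⇒ IN Λ
candidate 7: (m,n)=(-2,-2) → π∥ = -2-2·λ ≈ -8.605551, π⊥ = -2-2·λ' ≈ -1.394449 ∈ [-1.5, -0.5) ⇒ IN Λ

3, 6, 7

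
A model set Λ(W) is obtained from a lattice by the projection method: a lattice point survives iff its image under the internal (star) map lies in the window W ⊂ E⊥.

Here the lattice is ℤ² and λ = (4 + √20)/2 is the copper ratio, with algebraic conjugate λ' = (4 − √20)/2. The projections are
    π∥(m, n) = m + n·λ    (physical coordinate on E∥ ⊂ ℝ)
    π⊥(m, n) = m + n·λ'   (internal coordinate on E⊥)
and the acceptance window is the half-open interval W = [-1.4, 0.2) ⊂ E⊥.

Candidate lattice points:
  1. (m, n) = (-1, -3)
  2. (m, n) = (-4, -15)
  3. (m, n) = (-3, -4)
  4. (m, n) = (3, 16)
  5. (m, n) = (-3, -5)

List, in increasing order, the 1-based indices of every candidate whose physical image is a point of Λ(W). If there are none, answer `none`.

1, 2, 4

λ' = (4−√20)/2 ≈ -0.23607.
[1] lift (-1,-3): star map gives -0.29180; window check -1.4 ≤ -0.29180 < 0.2 is true → IN Λ
[2] lift (-4,-15): star map gives -0.45898; window check -1.4 ≤ -0.45898 < 0.2 is true → IN Λ
[3] lift (-3,-4): star map gives -2.05573; window check -1.4 ≤ -2.05573 < 0.2 is false → out
[4] lift (3,16): star map gives -0.77709; window check -1.4 ≤ -0.77709 < 0.2 is true → IN Λ
[5] lift (-3,-5): star map gives -1.81966; window check -1.4 ≤ -1.81966 < 0.2 is false → out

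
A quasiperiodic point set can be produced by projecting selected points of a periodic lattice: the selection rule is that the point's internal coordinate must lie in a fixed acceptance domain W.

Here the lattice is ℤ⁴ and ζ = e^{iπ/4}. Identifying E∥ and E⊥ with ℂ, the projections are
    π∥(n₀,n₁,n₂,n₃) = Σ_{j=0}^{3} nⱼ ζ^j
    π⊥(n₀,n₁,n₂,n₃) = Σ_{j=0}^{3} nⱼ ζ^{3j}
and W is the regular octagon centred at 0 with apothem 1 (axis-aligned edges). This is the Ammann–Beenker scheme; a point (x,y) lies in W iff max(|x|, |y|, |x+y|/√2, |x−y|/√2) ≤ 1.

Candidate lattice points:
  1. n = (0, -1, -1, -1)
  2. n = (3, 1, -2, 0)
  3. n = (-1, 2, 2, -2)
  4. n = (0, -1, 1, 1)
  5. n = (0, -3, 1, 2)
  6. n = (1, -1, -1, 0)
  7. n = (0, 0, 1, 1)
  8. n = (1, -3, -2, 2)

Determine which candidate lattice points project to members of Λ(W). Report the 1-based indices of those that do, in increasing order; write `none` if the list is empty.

1, 7

With ζ = e^{iπ/4} the internal vectors are ζ^0,ζ^3,ζ^6,ζ^9.
candidate 1: n = (0, -1, -1, -1) → π⊥ ≈ (+0.0000, -0.4142); max(|x|,|y|,|x±y|/√2) = 0.4142 ≤ 1 ⇒ ∈ W
candidate 2: n = (3, 1, -2, 0) → π⊥ ≈ (+2.2929, +2.7071); max(|x|,|y|,|x±y|/√2) = 3.5355 > 1 ⇒ ∉ W
candidate 3: n = (-1, 2, 2, -2) → π⊥ ≈ (-3.8284, -2.0000); max(|x|,|y|,|x±y|/√2) = 4.1213 > 1 ⇒ ∉ W
candidate 4: n = (0, -1, 1, 1) → π⊥ ≈ (+1.4142, -1.0000); max(|x|,|y|,|x±y|/√2) = 1.7071 > 1 ⇒ ∉ W
candidate 5: n = (0, -3, 1, 2) → π⊥ ≈ (+3.5355, -1.7071); max(|x|,|y|,|x±y|/√2) = 3.7071 > 1 ⇒ ∉ W
candidate 6: n = (1, -1, -1, 0) → π⊥ ≈ (+1.7071, +0.2929); max(|x|,|y|,|x±y|/√2) = 1.7071 > 1 ⇒ ∉ W
candidate 7: n = (0, 0, 1, 1) → π⊥ ≈ (+0.7071, -0.2929); max(|x|,|y|,|x±y|/√2) = 0.7071 ≤ 1 ⇒ ∈ W
candidate 8: n = (1, -3, -2, 2) → π⊥ ≈ (+4.5355, +1.2929); max(|x|,|y|,|x±y|/√2) = 4.5355 > 1 ⇒ ∉ W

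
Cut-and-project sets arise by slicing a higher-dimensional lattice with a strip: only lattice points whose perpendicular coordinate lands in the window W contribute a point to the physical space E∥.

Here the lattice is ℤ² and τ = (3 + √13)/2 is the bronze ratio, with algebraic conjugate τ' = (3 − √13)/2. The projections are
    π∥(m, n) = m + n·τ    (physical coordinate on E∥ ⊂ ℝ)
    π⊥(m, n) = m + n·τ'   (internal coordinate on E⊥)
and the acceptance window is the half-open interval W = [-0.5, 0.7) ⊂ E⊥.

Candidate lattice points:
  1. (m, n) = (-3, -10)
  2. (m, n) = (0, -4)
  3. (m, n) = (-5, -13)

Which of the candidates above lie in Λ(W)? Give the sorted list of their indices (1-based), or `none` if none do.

1

Numerically τ ≈ 3.3028 and τ' = −1/τ ≈ -0.3028.
candidate 1: (m,n)=(-3,-10) → π∥ = -3-10·τ ≈ -36.0278, π⊥ = -3-10·τ' ≈ 0.0278 ∈ [-0.5, 0.7) ⇒ IN Λ
candidate 2: (m,n)=(0,-4) → π∥ = 0-4·τ ≈ -13.2111, π⊥ = 0-4·τ' ≈ 1.2111 ∉ [-0.5, 0.7) ⇒ out
candidate 3: (m,n)=(-5,-13) → π∥ = -5-13·τ ≈ -47.9361, π⊥ = -5-13·τ' ≈ -1.0639 ∉ [-0.5, 0.7) ⇒ out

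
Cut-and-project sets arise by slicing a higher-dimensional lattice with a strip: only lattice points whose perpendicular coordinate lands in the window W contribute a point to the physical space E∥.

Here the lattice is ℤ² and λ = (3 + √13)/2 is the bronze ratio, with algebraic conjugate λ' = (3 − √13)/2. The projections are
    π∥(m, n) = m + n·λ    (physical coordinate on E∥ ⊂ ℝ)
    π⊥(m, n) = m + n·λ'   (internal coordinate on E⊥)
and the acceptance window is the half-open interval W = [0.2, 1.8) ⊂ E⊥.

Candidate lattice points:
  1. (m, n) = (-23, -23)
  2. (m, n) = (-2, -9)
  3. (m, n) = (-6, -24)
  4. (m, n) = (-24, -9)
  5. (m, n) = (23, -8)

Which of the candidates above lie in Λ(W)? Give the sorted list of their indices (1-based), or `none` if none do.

2, 3

λ' = (3−√13)/2 ≈ -0.3028.
#1 (-23,-23): internal coord -23 + (-23)·λ' = -16.0362; -16.0362 ∉ [0.2, 1.8) → out
#2 (-2,-9): internal coord -2 + (-9)·λ' = +0.7250; +0.7250 ∈ [0.2, 1.8) → IN Λ
#3 (-6,-24): internal coord -6 + (-24)·λ' = +1.2666; +1.2666 ∈ [0.2, 1.8) → IN Λ
#4 (-24,-9): internal coord -24 + (-9)·λ' = -21.2750; -21.2750 ∉ [0.2, 1.8) → out
#5 (23,-8): internal coord 23 + (-8)·λ' = +25.4222; +25.4222 ∉ [0.2, 1.8) → out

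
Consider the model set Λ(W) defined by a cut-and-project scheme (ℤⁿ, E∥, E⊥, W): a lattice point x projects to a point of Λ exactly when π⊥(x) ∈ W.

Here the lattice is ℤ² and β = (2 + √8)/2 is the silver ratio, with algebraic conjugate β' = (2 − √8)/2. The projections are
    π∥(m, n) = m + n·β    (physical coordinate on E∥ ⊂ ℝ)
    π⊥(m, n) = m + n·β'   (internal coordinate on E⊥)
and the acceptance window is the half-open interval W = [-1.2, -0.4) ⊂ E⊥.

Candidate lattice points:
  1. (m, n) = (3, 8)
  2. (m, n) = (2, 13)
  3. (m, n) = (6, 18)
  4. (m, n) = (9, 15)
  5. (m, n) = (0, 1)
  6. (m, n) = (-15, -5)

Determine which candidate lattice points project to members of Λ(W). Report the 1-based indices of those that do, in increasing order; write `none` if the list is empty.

β' = (2−√8)/2 ≈ -0.41421.
#1 (3,8): internal coord 3 + (8)·β' = -0.31371; -0.31371 ∉ [-1.2, -0.4) → out
#2 (2,13): internal coord 2 + (13)·β' = -3.38478; -3.38478 ∉ [-1.2, -0.4) → out
#3 (6,18): internal coord 6 + (18)·β' = -1.45584; -1.45584 ∉ [-1.2, -0.4) → out
#4 (9,15): internal coord 9 + (15)·β' = +2.78680; +2.78680 ∉ [-1.2, -0.4) → out
#5 (0,1): internal coord 0 + (1)·β' = -0.41421; -0.41421 ∈ [-1.2, -0.4) → IN Λ
#6 (-15,-5): internal coord -15 + (-5)·β' = -12.92893; -12.92893 ∉ [-1.2, -0.4) → out

5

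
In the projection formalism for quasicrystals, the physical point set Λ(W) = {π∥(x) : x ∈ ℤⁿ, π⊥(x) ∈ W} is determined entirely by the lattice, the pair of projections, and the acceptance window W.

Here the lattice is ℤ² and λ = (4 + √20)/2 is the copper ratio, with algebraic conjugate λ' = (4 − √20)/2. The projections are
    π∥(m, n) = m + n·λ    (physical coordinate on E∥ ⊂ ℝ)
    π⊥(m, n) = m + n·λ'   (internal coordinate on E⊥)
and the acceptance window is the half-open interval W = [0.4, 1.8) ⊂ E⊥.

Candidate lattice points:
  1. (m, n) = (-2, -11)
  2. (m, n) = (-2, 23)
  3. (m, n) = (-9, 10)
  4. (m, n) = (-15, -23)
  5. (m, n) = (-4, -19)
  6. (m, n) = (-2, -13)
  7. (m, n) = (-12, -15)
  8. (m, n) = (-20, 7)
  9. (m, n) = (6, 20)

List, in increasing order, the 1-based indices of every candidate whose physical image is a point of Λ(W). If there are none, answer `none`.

Numerically λ ≈ 4.236068 and λ' = −1/λ ≈ -0.236068.
candidate 1: (m,n)=(-2,-11) → π∥ = -2-11·λ ≈ -48.596748, π⊥ = -2-11·λ' ≈ 0.596748 ∈ [0.4, 1.8) ⇒ IN Λ
candidate 2: (m,n)=(-2,23) → π∥ = -2+23·λ ≈ 95.429563, π⊥ = -2+23·λ' ≈ -7.429563 ∉ [0.4, 1.8) ⇒ out
candidate 3: (m,n)=(-9,10) → π∥ = -9+10·λ ≈ 33.360680, π⊥ = -9+10·λ' ≈ -11.360680 ∉ [0.4, 1.8) ⇒ out
candidate 4: (m,n)=(-15,-23) → π∥ = -15-23·λ ≈ -112.429563, π⊥ = -15-23·λ' ≈ -9.570437 ∉ [0.4, 1.8) ⇒ out
candidate 5: (m,n)=(-4,-19) → π∥ = -4-19·λ ≈ -84.485292, π⊥ = -4-19·λ' ≈ 0.485292 ∈ [0.4, 1.8) ⇒ IN Λ
candidate 6: (m,n)=(-2,-13) → π∥ = -2-13·λ ≈ -57.068884, π⊥ = -2-13·λ' ≈ 1.068884 ∈ [0.4, 1.8) ⇒ IN Λ
candidate 7: (m,n)=(-12,-15) → π∥ = -12-15·λ ≈ -75.541020, π⊥ = -12-15·λ' ≈ -8.458980 ∉ [0.4, 1.8) ⇒ out
candidate 8: (m,n)=(-20,7) → π∥ = -20+7·λ ≈ 9.652476, π⊥ = -20+7·λ' ≈ -21.652476 ∉ [0.4, 1.8) ⇒ out
candidate 9: (m,n)=(6,20) → π∥ = 6+20·λ ≈ 90.721360, π⊥ = 6+20·λ' ≈ 1.278640 ∈ [0.4, 1.8) ⇒ IN Λ

1, 5, 6, 9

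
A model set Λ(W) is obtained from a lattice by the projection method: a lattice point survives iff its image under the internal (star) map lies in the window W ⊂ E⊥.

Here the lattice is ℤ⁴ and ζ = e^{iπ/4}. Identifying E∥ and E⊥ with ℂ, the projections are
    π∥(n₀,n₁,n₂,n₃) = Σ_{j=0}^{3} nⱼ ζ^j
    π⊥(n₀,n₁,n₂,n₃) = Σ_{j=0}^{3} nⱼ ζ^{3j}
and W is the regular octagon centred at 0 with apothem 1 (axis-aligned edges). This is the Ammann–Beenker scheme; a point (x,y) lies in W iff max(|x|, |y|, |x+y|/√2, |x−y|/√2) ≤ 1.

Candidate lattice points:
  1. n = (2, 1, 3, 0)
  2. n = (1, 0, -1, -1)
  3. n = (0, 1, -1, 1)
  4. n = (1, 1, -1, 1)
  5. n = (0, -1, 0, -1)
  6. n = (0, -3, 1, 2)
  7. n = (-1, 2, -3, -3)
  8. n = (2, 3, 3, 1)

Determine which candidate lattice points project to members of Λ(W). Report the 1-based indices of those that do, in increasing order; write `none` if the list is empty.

π⊥(n) = n₀ + n₁ζ³ + n₂ζ⁶ + n₃ζ⁹ where ζ = e^{iπ/4}.
candidate 1: n = (2, 1, 3, 0) → π⊥ ≈ (+1.292893, -2.292893); max(|x|,|y|,|x±y|/√2) = 2.535534 > 1 ⇒ ∉ W
candidate 2: n = (1, 0, -1, -1) → π⊥ ≈ (+0.292893, +0.292893); max(|x|,|y|,|x±y|/√2) = 0.414214 ≤ 1 ⇒ ∈ W
candidate 3: n = (0, 1, -1, 1) → π⊥ ≈ (+0.000000, +2.414214); max(|x|,|y|,|x±y|/√2) = 2.414214 > 1 ⇒ ∉ W
candidate 4: n = (1, 1, -1, 1) → π⊥ ≈ (+1.000000, +2.414214); max(|x|,|y|,|x±y|/√2) = 2.414214 > 1 ⇒ ∉ W
candidate 5: n = (0, -1, 0, -1) → π⊥ ≈ (+0.000000, -1.414214); max(|x|,|y|,|x±y|/√2) = 1.414214 > 1 ⇒ ∉ W
candidate 6: n = (0, -3, 1, 2) → π⊥ ≈ (+3.535534, -1.707107); max(|x|,|y|,|x±y|/√2) = 3.707107 > 1 ⇒ ∉ W
candidate 7: n = (-1, 2, -3, -3) → π⊥ ≈ (-4.535534, +2.292893); max(|x|,|y|,|x±y|/√2) = 4.828427 > 1 ⇒ ∉ W
candidate 8: n = (2, 3, 3, 1) → π⊥ ≈ (+0.585786, -0.171573); max(|x|,|y|,|x±y|/√2) = 0.585786 ≤ 1 ⇒ ∈ W

2, 8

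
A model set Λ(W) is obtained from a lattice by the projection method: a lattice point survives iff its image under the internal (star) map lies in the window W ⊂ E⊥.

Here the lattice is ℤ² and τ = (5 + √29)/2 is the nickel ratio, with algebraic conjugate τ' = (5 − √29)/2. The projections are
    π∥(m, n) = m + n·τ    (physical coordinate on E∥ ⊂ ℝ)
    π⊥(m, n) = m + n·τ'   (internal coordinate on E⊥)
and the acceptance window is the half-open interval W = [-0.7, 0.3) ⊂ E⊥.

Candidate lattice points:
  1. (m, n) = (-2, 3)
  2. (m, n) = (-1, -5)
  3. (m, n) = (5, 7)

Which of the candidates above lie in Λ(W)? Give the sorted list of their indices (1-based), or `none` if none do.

2

Numerically τ ≈ 5.1926 and τ' = −1/τ ≈ -0.1926.
candidate 1: (m,n)=(-2,3) → π∥ = -2+3·τ ≈ 13.5777, π⊥ = -2+3·τ' ≈ -2.5777 ∉ [-0.7, 0.3) ⇒ out
candidate 2: (m,n)=(-1,-5) → π∥ = -1-5·τ ≈ -26.9629, π⊥ = -1-5·τ' ≈ -0.0371 ∈ [-0.7, 0.3) ⇒ IN Λ
candidate 3: (m,n)=(5,7) → π∥ = 5+7·τ ≈ 41.3481, π⊥ = 5+7·τ' ≈ 3.6519 ∉ [-0.7, 0.3) ⇒ out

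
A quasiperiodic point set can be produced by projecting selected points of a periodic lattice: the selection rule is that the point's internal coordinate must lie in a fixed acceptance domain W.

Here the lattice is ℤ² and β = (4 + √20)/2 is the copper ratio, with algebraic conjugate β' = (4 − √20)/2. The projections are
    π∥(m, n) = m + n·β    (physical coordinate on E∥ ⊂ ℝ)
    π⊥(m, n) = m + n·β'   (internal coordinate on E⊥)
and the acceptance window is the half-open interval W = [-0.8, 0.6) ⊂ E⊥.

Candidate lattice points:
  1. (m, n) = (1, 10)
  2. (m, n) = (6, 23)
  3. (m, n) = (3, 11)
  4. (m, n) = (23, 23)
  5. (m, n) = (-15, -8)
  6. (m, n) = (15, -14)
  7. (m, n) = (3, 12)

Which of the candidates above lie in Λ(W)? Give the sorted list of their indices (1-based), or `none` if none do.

Compute β' = (4−√20)/2 = -0.236068, so π⊥(m,n) = m -0.236068·n.
[1] lift (1,10): star map gives -1.360680; window check -0.8 ≤ -1.360680 < 0.6 is false → out
[2] lift (6,23): star map gives 0.570437; window check -0.8 ≤ 0.570437 < 0.6 is true → IN Λ
[3] lift (3,11): star map gives 0.403252; window check -0.8 ≤ 0.403252 < 0.6 is true → IN Λ
[4] lift (23,23): star map gives 17.570437; window check -0.8 ≤ 17.570437 < 0.6 is false → out
[5] lift (-15,-8): star map gives -13.111456; window check -0.8 ≤ -13.111456 < 0.6 is false → out
[6] lift (15,-14): star map gives 18.304952; window check -0.8 ≤ 18.304952 < 0.6 is false → out
[7] lift (3,12): star map gives 0.167184; window check -0.8 ≤ 0.167184 < 0.6 is true → IN Λ

2, 3, 7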